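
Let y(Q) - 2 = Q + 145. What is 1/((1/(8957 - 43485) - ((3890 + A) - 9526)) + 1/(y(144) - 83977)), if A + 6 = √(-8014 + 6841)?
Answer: 3925548060212658257248/22148758136188444700119363 + 2087317310534050816*I*√1173/66446274408565334100358089 ≈ 0.00017724 + 1.0759e-6*I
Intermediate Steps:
A = -6 + I*√1173 (A = -6 + √(-8014 + 6841) = -6 + √(-1173) = -6 + I*√1173 ≈ -6.0 + 34.249*I)
y(Q) = 147 + Q (y(Q) = 2 + (Q + 145) = 2 + (145 + Q) = 147 + Q)
1/((1/(8957 - 43485) - ((3890 + A) - 9526)) + 1/(y(144) - 83977)) = 1/((1/(8957 - 43485) - ((3890 + (-6 + I*√1173)) - 9526)) + 1/((147 + 144) - 83977)) = 1/((1/(-34528) - ((3884 + I*√1173) - 9526)) + 1/(291 - 83977)) = 1/((-1/34528 - (-5642 + I*√1173)) + 1/(-83686)) = 1/((-1/34528 + (5642 - I*√1173)) - 1/83686) = 1/((194806975/34528 - I*√1173) - 1/83686) = 1/(8151308237661/1444755104 - I*√1173)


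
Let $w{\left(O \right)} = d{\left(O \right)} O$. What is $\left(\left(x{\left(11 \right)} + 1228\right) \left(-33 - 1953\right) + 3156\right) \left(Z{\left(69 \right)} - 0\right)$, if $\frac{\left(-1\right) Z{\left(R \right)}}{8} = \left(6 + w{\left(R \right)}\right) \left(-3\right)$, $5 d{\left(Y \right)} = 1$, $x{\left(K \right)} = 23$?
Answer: $-1179128016$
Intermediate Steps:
$d{\left(Y \right)} = \frac{1}{5}$ ($d{\left(Y \right)} = \frac{1}{5} \cdot 1 = \frac{1}{5}$)
$w{\left(O \right)} = \frac{O}{5}$
$Z{\left(R \right)} = 144 + \frac{24 R}{5}$ ($Z{\left(R \right)} = - 8 \left(6 + \frac{R}{5}\right) \left(-3\right) = - 8 \left(-18 - \frac{3 R}{5}\right) = 144 + \frac{24 R}{5}$)
$\left(\left(x{\left(11 \right)} + 1228\right) \left(-33 - 1953\right) + 3156\right) \left(Z{\left(69 \right)} - 0\right) = \left(\left(23 + 1228\right) \left(-33 - 1953\right) + 3156\right) \left(\left(144 + \frac{24}{5} \cdot 69\right) - 0\right) = \left(1251 \left(-1986\right) + 3156\right) \left(\left(144 + \frac{1656}{5}\right) + 0\right) = \left(-2484486 + 3156\right) \left(\frac{2376}{5} + 0\right) = \left(-2481330\right) \frac{2376}{5} = -1179128016$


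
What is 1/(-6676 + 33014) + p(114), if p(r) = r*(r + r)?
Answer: 684577297/26338 ≈ 25992.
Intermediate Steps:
p(r) = 2*r² (p(r) = r*(2*r) = 2*r²)
1/(-6676 + 33014) + p(114) = 1/(-6676 + 33014) + 2*114² = 1/26338 + 2*12996 = 1/26338 + 25992 = 684577297/26338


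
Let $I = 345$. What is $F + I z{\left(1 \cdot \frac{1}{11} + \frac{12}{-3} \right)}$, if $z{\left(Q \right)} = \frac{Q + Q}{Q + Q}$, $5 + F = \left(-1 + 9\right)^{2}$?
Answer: $404$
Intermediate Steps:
$F = 59$ ($F = -5 + \left(-1 + 9\right)^{2} = -5 + 8^{2} = -5 + 64 = 59$)
$z{\left(Q \right)} = 1$ ($z{\left(Q \right)} = \frac{2 Q}{2 Q} = 2 Q \frac{1}{2 Q} = 1$)
$F + I z{\left(1 \cdot \frac{1}{11} + \frac{12}{-3} \right)} = 59 + 345 \cdot 1 = 59 + 345 = 404$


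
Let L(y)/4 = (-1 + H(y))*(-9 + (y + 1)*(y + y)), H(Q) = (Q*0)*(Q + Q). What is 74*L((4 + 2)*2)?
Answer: -89688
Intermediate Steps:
H(Q) = 0 (H(Q) = 0*(2*Q) = 0)
L(y) = 36 - 8*y*(1 + y) (L(y) = 4*((-1 + 0)*(-9 + (y + 1)*(y + y))) = 4*(-(-9 + (1 + y)*(2*y))) = 4*(-(-9 + 2*y*(1 + y))) = 4*(9 - 2*y*(1 + y)) = 36 - 8*y*(1 + y))
74*L((4 + 2)*2) = 74*(36 - 8*(4 + 2)*2 - 8*4*(4 + 2)²) = 74*(36 - 48*2 - 8*(6*2)²) = 74*(36 - 8*12 - 8*12²) = 74*(36 - 96 - 8*144) = 74*(36 - 96 - 1152) = 74*(-1212) = -89688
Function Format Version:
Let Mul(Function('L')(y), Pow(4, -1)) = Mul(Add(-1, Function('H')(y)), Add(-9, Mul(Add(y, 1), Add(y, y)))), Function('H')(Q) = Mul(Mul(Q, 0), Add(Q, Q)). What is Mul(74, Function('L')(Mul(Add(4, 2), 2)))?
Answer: -89688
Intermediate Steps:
Function('H')(Q) = 0 (Function('H')(Q) = Mul(0, Mul(2, Q)) = 0)
Function('L')(y) = Add(36, Mul(-8, y, Add(1, y))) (Function('L')(y) = Mul(4, Mul(Add(-1, 0), Add(-9, Mul(Add(y, 1), Add(y, y))))) = Mul(4, Mul(-1, Add(-9, Mul(Add(1, y), Mul(2, y))))) = Mul(4, Mul(-1, Add(-9, Mul(2, y, Add(1, y))))) = Mul(4, Add(9, Mul(-2, y, Add(1, y)))) = Add(36, Mul(-8, y, Add(1, y))))
Mul(74, Function('L')(Mul(Add(4, 2), 2))) = Mul(74, Add(36, Mul(-8, Mul(Add(4, 2), 2)), Mul(-8, Pow(Mul(Add(4, 2), 2), 2)))) = Mul(74, Add(36, Mul(-8, Mul(6, 2)), Mul(-8, Pow(Mul(6, 2), 2)))) = Mul(74, Add(36, Mul(-8, 12), Mul(-8, Pow(12, 2)))) = Mul(74, Add(36, -96, Mul(-8, 144))) = Mul(74, Add(36, -96, -1152)) = Mul(74, -1212) = -89688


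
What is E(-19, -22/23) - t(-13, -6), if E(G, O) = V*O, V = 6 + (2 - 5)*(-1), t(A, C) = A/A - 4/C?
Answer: -709/69 ≈ -10.275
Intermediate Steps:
t(A, C) = 1 - 4/C
V = 9 (V = 6 - 3*(-1) = 6 + 3 = 9)
E(G, O) = 9*O
E(-19, -22/23) - t(-13, -6) = 9*(-22/23) - (-4 - 6)/(-6) = 9*(-22*1/23) - (-1)*(-10)/6 = 9*(-22/23) - 1*5/3 = -198/23 - 5/3 = -709/69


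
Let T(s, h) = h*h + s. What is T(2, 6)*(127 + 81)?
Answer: 7904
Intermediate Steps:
T(s, h) = s + h² (T(s, h) = h² + s = s + h²)
T(2, 6)*(127 + 81) = (2 + 6²)*(127 + 81) = (2 + 36)*208 = 38*208 = 7904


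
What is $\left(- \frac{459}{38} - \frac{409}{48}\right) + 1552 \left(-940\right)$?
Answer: $- \frac{1330517347}{912} \approx -1.4589 \cdot 10^{6}$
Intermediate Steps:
$\left(- \frac{459}{38} - \frac{409}{48}\right) + 1552 \left(-940\right) = \left(\left(-459\right) \frac{1}{38} - \frac{409}{48}\right) - 1458880 = \left(- \frac{459}{38} - \frac{409}{48}\right) - 1458880 = - \frac{18787}{912} - 1458880 = - \frac{1330517347}{912}$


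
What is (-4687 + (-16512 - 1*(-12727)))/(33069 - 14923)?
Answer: -4236/9073 ≈ -0.46688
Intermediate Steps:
(-4687 + (-16512 - 1*(-12727)))/(33069 - 14923) = (-4687 + (-16512 + 12727))/18146 = (-4687 - 3785)*(1/18146) = -8472*1/18146 = -4236/9073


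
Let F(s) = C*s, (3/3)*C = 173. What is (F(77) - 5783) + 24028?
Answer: 31566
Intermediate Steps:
C = 173
F(s) = 173*s
(F(77) - 5783) + 24028 = (173*77 - 5783) + 24028 = (13321 - 5783) + 24028 = 7538 + 24028 = 31566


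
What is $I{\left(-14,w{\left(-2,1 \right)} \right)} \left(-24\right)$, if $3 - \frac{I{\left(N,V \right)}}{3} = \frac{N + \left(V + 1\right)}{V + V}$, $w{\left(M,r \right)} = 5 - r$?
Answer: $-297$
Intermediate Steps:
$I{\left(N,V \right)} = 9 - \frac{3 \left(1 + N + V\right)}{2 V}$ ($I{\left(N,V \right)} = 9 - 3 \frac{N + \left(V + 1\right)}{V + V} = 9 - 3 \frac{N + \left(1 + V\right)}{2 V} = 9 - 3 \left(1 + N + V\right) \frac{1}{2 V} = 9 - 3 \frac{1 + N + V}{2 V} = 9 - \frac{3 \left(1 + N + V\right)}{2 V}$)
$I{\left(-14,w{\left(-2,1 \right)} \right)} \left(-24\right) = \frac{3 \left(-1 - -14 + 5 \left(5 - 1\right)\right)}{2 \left(5 - 1\right)} \left(-24\right) = \frac{3 \left(-1 + 14 + 5 \left(5 - 1\right)\right)}{2 \left(5 - 1\right)} \left(-24\right) = \frac{3 \left(-1 + 14 + 5 \cdot 4\right)}{2 \cdot 4} \left(-24\right) = \frac{3}{2} \cdot \frac{1}{4} \left(-1 + 14 + 20\right) \left(-24\right) = \frac{3}{2} \cdot \frac{1}{4} \cdot 33 \left(-24\right) = \frac{99}{8} \left(-24\right) = -297$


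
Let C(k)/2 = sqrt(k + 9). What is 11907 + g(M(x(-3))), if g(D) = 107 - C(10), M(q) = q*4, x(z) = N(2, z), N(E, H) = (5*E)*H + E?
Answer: 12014 - 2*sqrt(19) ≈ 12005.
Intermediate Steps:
N(E, H) = E + 5*E*H (N(E, H) = 5*E*H + E = E + 5*E*H)
x(z) = 2 + 10*z (x(z) = 2*(1 + 5*z) = 2 + 10*z)
C(k) = 2*sqrt(9 + k) (C(k) = 2*sqrt(k + 9) = 2*sqrt(9 + k))
M(q) = 4*q
g(D) = 107 - 2*sqrt(19) (g(D) = 107 - 2*sqrt(9 + 10) = 107 - 2*sqrt(19))
11907 + g(M(x(-3))) = 11907 + (107 - 2*sqrt(19)) = 12014 - 2*sqrt(19)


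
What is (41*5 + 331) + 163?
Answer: 699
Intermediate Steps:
(41*5 + 331) + 163 = (205 + 331) + 163 = 536 + 163 = 699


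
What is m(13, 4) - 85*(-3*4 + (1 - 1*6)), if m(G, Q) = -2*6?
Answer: 1433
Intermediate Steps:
m(G, Q) = -12
m(13, 4) - 85*(-3*4 + (1 - 1*6)) = -12 - 85*(-3*4 + (1 - 1*6)) = -12 - 85*(-12 + (1 - 6)) = -12 - 85*(-12 - 5) = -12 - 85*(-17) = -12 + 1445 = 1433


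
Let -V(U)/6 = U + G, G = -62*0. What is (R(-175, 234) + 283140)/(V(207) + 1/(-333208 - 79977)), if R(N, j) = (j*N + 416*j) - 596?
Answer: -140044097530/513175771 ≈ -272.90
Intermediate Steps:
G = 0
V(U) = -6*U (V(U) = -6*(U + 0) = -6*U)
R(N, j) = -596 + 416*j + N*j (R(N, j) = (N*j + 416*j) - 596 = (416*j + N*j) - 596 = -596 + 416*j + N*j)
(R(-175, 234) + 283140)/(V(207) + 1/(-333208 - 79977)) = ((-596 + 416*234 - 175*234) + 283140)/(-6*207 + 1/(-333208 - 79977)) = ((-596 + 97344 - 40950) + 283140)/(-1242 + 1/(-413185)) = (55798 + 283140)/(-1242 - 1/413185) = 338938/(-513175771/413185) = 338938*(-413185/513175771) = -140044097530/513175771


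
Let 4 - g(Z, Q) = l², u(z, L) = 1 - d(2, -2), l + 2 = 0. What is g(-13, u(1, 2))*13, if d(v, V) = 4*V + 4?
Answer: 0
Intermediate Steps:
l = -2 (l = -2 + 0 = -2)
d(v, V) = 4 + 4*V
u(z, L) = 5 (u(z, L) = 1 - (4 + 4*(-2)) = 1 - (4 - 8) = 1 - 1*(-4) = 1 + 4 = 5)
g(Z, Q) = 0 (g(Z, Q) = 4 - 1*(-2)² = 4 - 1*4 = 4 - 4 = 0)
g(-13, u(1, 2))*13 = 0*13 = 0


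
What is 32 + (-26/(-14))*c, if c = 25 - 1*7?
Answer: 458/7 ≈ 65.429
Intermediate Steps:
c = 18 (c = 25 - 7 = 18)
32 + (-26/(-14))*c = 32 - 26/(-14)*18 = 32 - 26*(-1/14)*18 = 32 + (13/7)*18 = 32 + 234/7 = 458/7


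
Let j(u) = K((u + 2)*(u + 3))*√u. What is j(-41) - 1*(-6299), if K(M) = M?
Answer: 6299 + 1482*I*√41 ≈ 6299.0 + 9489.4*I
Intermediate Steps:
j(u) = √u*(2 + u)*(3 + u) (j(u) = ((u + 2)*(u + 3))*√u = ((2 + u)*(3 + u))*√u = √u*(2 + u)*(3 + u))
j(-41) - 1*(-6299) = √(-41)*(6 + (-41)² + 5*(-41)) - 1*(-6299) = (I*√41)*(6 + 1681 - 205) + 6299 = (I*√41)*1482 + 6299 = 1482*I*√41 + 6299 = 6299 + 1482*I*√41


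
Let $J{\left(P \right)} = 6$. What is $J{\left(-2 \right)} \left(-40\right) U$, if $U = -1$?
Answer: $240$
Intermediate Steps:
$J{\left(-2 \right)} \left(-40\right) U = 6 \left(-40\right) \left(-1\right) = \left(-240\right) \left(-1\right) = 240$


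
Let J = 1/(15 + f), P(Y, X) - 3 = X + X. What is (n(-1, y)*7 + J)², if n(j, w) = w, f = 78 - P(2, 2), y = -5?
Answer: 9054081/7396 ≈ 1224.2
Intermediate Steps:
P(Y, X) = 3 + 2*X (P(Y, X) = 3 + (X + X) = 3 + 2*X)
f = 71 (f = 78 - (3 + 2*2) = 78 - (3 + 4) = 78 - 1*7 = 78 - 7 = 71)
J = 1/86 (J = 1/(15 + 71) = 1/86 ≈ 0.011628)
(n(-1, y)*7 + J)² = (-5*7 + 1/86)² = (-35 + 1/86)² = (-3009/86)² = 9054081/7396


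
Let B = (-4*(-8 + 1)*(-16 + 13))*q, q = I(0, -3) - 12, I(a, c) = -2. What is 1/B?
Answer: 1/1176 ≈ 0.00085034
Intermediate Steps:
q = -14 (q = -2 - 12 = -14)
B = 1176 (B = -4*(-8 + 1)*(-16 + 13)*(-14) = -(-28)*(-3)*(-14) = -4*21*(-14) = -84*(-14) = 1176)
1/B = 1/1176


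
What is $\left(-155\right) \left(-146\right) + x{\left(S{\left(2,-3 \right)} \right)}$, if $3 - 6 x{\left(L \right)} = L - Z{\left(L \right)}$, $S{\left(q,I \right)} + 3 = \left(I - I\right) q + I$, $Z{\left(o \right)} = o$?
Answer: $\frac{45261}{2} \approx 22631.0$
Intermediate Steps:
$S{\left(q,I \right)} = -3 + I$ ($S{\left(q,I \right)} = -3 + \left(\left(I - I\right) q + I\right) = -3 + \left(0 q + I\right) = -3 + \left(0 + I\right) = -3 + I$)
$x{\left(L \right)} = \frac{1}{2}$ ($x{\left(L \right)} = \frac{1}{2} - \frac{L - L}{6} = \frac{1}{2} - 0 = \frac{1}{2} + 0 = \frac{1}{2}$)
$\left(-155\right) \left(-146\right) + x{\left(S{\left(2,-3 \right)} \right)} = \left(-155\right) \left(-146\right) + \frac{1}{2} = 22630 + \frac{1}{2} = \frac{45261}{2}$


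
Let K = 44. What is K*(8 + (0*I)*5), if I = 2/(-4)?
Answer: 352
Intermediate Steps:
I = -1/2 (I = 2*(-1/4) = -1/2 ≈ -0.50000)
K*(8 + (0*I)*5) = 44*(8 + (0*(-1/2))*5) = 44*(8 + 0*5) = 44*(8 + 0) = 44*8 = 352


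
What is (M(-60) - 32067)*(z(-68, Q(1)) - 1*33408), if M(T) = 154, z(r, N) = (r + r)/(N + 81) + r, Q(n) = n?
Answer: 43803273192/41 ≈ 1.0684e+9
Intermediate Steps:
z(r, N) = r + 2*r/(81 + N) (z(r, N) = (2*r)/(81 + N) + r = 2*r/(81 + N) + r = r + 2*r/(81 + N))
(M(-60) - 32067)*(z(-68, Q(1)) - 1*33408) = (154 - 32067)*(-68*(83 + 1)/(81 + 1) - 1*33408) = -31913*(-68*84/82 - 33408) = -31913*(-68*1/82*84 - 33408) = -31913*(-2856/41 - 33408) = -31913*(-1372584/41) = 43803273192/41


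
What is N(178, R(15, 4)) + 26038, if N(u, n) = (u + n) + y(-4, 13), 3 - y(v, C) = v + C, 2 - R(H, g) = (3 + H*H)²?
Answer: -25772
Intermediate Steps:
R(H, g) = 2 - (3 + H²)² (R(H, g) = 2 - (3 + H*H)² = 2 - (3 + H²)²)
y(v, C) = 3 - C - v (y(v, C) = 3 - (v + C) = 3 - (C + v) = 3 + (-C - v) = 3 - C - v)
N(u, n) = -6 + n + u (N(u, n) = (u + n) + (3 - 1*13 - 1*(-4)) = (n + u) + (3 - 13 + 4) = (n + u) - 6 = -6 + n + u)
N(178, R(15, 4)) + 26038 = (-6 + (2 - (3 + 15²)²) + 178) + 26038 = (-6 + (2 - (3 + 225)²) + 178) + 26038 = (-6 + (2 - 1*228²) + 178) + 26038 = (-6 + (2 - 1*51984) + 178) + 26038 = (-6 + (2 - 51984) + 178) + 26038 = (-6 - 51982 + 178) + 26038 = -51810 + 26038 = -25772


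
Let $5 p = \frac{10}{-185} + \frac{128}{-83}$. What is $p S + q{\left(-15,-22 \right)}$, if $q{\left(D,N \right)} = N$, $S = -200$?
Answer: $\frac{128518}{3071} \approx 41.849$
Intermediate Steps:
$p = - \frac{4902}{15355}$ ($p = \frac{\frac{10}{-185} + \frac{128}{-83}}{5} = \frac{10 \left(- \frac{1}{185}\right) + 128 \left(- \frac{1}{83}\right)}{5} = \frac{- \frac{2}{37} - \frac{128}{83}}{5} = \frac{1}{5} \left(- \frac{4902}{3071}\right) = - \frac{4902}{15355} \approx -0.31924$)
$p S + q{\left(-15,-22 \right)} = \left(- \frac{4902}{15355}\right) \left(-200\right) - 22 = \frac{196080}{3071} - 22 = \frac{128518}{3071}$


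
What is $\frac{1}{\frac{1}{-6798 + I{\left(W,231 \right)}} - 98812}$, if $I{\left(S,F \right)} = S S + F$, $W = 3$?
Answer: $- \frac{6558}{648009097} \approx -1.012 \cdot 10^{-5}$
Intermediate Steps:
$I{\left(S,F \right)} = F + S^{2}$ ($I{\left(S,F \right)} = S^{2} + F = F + S^{2}$)
$\frac{1}{\frac{1}{-6798 + I{\left(W,231 \right)}} - 98812} = \frac{1}{\frac{1}{-6798 + \left(231 + 3^{2}\right)} - 98812} = \frac{1}{\frac{1}{-6798 + \left(231 + 9\right)} - 98812} = \frac{1}{\frac{1}{-6798 + 240} - 98812} = \frac{1}{\frac{1}{-6558} - 98812} = \frac{1}{- \frac{1}{6558} - 98812} = \frac{1}{- \frac{648009097}{6558}} = - \frac{6558}{648009097}$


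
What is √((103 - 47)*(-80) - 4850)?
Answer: I*√9330 ≈ 96.592*I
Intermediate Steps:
√((103 - 47)*(-80) - 4850) = √(56*(-80) - 4850) = √(-4480 - 4850) = √(-9330) = I*√9330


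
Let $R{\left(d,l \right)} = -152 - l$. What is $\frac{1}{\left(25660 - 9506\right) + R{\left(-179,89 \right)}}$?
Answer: $\frac{1}{15913} \approx 6.2842 \cdot 10^{-5}$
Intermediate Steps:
$\frac{1}{\left(25660 - 9506\right) + R{\left(-179,89 \right)}} = \frac{1}{\left(25660 - 9506\right) - 241} = \frac{1}{16154 - 241} = \frac{1}{15913}$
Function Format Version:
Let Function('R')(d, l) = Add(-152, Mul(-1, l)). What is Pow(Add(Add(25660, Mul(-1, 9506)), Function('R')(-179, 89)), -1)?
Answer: Rational(1, 15913) ≈ 6.2842e-5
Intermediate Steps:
Pow(Add(Add(25660, Mul(-1, 9506)), Function('R')(-179, 89)), -1) = Pow(Add(Add(25660, Mul(-1, 9506)), Add(-152, Mul(-1, 89))), -1) = Pow(Add(Add(25660, -9506), Add(-152, -89)), -1) = Pow(Add(16154, -241), -1) = Pow(15913, -1) = Rational(1, 15913)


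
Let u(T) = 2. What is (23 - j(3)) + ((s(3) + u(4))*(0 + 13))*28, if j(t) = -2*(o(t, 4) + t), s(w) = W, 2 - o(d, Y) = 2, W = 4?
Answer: 2213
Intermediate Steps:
o(d, Y) = 0 (o(d, Y) = 2 - 1*2 = 2 - 2 = 0)
s(w) = 4
j(t) = -2*t (j(t) = -2*(0 + t) = -2*t)
(23 - j(3)) + ((s(3) + u(4))*(0 + 13))*28 = (23 - (-2)*3) + ((4 + 2)*(0 + 13))*28 = (23 - 1*(-6)) + (6*13)*28 = (23 + 6) + 78*28 = 29 + 2184 = 2213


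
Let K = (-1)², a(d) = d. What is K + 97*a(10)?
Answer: 971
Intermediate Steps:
K = 1
K + 97*a(10) = 1 + 97*10 = 1 + 970 = 971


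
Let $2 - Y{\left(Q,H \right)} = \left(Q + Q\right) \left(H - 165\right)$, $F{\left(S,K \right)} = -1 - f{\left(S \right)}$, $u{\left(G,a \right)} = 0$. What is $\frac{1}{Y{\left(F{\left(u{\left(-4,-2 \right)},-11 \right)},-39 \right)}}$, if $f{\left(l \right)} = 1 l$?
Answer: $- \frac{1}{406} \approx -0.0024631$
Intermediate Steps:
$f{\left(l \right)} = l$
$F{\left(S,K \right)} = -1 - S$
$Y{\left(Q,H \right)} = 2 - 2 Q \left(-165 + H\right)$ ($Y{\left(Q,H \right)} = 2 - \left(Q + Q\right) \left(H - 165\right) = 2 - 2 Q \left(-165 + H\right)$)
$\frac{1}{Y{\left(F{\left(u{\left(-4,-2 \right)},-11 \right)},-39 \right)}} = \frac{1}{2 + 330 \left(-1 - 0\right) - - 78 \left(-1 - 0\right)} = \frac{1}{2 + 330 \left(-1 + 0\right) - - 78 \left(-1 + 0\right)} = \frac{1}{2 + 330 \left(-1\right) - \left(-78\right) \left(-1\right)} = \frac{1}{2 - 330 - 78} = \frac{1}{-406} = - \frac{1}{406}$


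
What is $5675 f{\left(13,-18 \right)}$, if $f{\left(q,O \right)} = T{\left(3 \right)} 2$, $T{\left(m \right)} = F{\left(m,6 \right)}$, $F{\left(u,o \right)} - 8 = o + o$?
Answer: $227000$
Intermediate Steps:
$F{\left(u,o \right)} = 8 + 2 o$ ($F{\left(u,o \right)} = 8 + \left(o + o\right) = 8 + 2 o$)
$T{\left(m \right)} = 20$ ($T{\left(m \right)} = 8 + 2 \cdot 6 = 8 + 12 = 20$)
$f{\left(q,O \right)} = 40$ ($f{\left(q,O \right)} = 20 \cdot 2 = 40$)
$5675 f{\left(13,-18 \right)} = 5675 \cdot 40 = 227000$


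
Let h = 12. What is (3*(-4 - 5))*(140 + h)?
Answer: -4104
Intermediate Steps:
(3*(-4 - 5))*(140 + h) = (3*(-4 - 5))*(140 + 12) = (3*(-9))*152 = -27*152 = -4104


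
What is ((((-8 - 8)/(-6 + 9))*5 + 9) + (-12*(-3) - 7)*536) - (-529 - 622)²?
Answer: -3927824/3 ≈ -1.3093e+6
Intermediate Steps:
((((-8 - 8)/(-6 + 9))*5 + 9) + (-12*(-3) - 7)*536) - (-529 - 622)² = ((-16/3*5 + 9) + (36 - 7)*536) - 1*(-1151)² = ((-16*⅓*5 + 9) + 29*536) - 1*1324801 = ((-16/3*5 + 9) + 15544) - 1324801 = ((-80/3 + 9) + 15544) - 1324801 = (-53/3 + 15544) - 1324801 = 46579/3 - 1324801 = -3927824/3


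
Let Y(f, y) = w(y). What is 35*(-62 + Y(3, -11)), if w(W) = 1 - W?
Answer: -1750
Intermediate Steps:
Y(f, y) = 1 - y
35*(-62 + Y(3, -11)) = 35*(-62 + (1 - 1*(-11))) = 35*(-62 + (1 + 11)) = 35*(-62 + 12) = 35*(-50) = -1750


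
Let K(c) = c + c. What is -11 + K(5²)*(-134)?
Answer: -6711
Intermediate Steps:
K(c) = 2*c
-11 + K(5²)*(-134) = -11 + (2*5²)*(-134) = -11 + (2*25)*(-134) = -11 + 50*(-134) = -11 - 6700 = -6711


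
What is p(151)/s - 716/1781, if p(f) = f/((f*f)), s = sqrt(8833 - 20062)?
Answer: -716/1781 - I*sqrt(11229)/1695579 ≈ -0.40202 - 6.2496e-5*I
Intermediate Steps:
s = I*sqrt(11229) (s = sqrt(-11229) = I*sqrt(11229) ≈ 105.97*I)
p(f) = 1/f (p(f) = f/(f**2) = f/f**2 = 1/f)
p(151)/s - 716/1781 = 1/(151*((I*sqrt(11229)))) - 716/1781 = (-I*sqrt(11229)/11229)/151 - 716*1/1781 = -I*sqrt(11229)/1695579 - 716/1781 = -716/1781 - I*sqrt(11229)/1695579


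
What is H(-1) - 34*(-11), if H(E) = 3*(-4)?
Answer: 362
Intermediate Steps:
H(E) = -12
H(-1) - 34*(-11) = -12 - 34*(-11) = -12 + 374 = 362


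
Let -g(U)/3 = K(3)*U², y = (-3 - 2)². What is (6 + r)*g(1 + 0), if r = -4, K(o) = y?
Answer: -150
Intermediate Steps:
y = 25 (y = (-5)² = 25)
K(o) = 25
g(U) = -75*U²
(6 + r)*g(1 + 0) = (6 - 4)*(-75*(1 + 0)²) = 2*(-75*1²) = 2*(-75*1) = 2*(-75) = -150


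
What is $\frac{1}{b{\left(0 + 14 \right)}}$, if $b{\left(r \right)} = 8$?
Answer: $\frac{1}{8} \approx 0.125$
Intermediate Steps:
$\frac{1}{b{\left(0 + 14 \right)}} = \frac{1}{8}$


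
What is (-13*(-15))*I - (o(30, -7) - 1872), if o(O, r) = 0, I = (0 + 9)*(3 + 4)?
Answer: 14157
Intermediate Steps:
I = 63 (I = 9*7 = 63)
(-13*(-15))*I - (o(30, -7) - 1872) = -13*(-15)*63 - (0 - 1872) = 195*63 - 1*(-1872) = 12285 + 1872 = 14157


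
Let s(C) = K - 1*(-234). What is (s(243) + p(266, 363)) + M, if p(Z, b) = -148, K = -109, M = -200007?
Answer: -200030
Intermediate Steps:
s(C) = 125 (s(C) = -109 - 1*(-234) = -109 + 234 = 125)
(s(243) + p(266, 363)) + M = (125 - 148) - 200007 = -23 - 200007 = -200030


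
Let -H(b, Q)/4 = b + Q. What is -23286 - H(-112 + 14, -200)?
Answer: -24478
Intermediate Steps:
H(b, Q) = -4*Q - 4*b (H(b, Q) = -4*(b + Q) = -4*(Q + b) = -4*Q - 4*b)
-23286 - H(-112 + 14, -200) = -23286 - (-4*(-200) - 4*(-112 + 14)) = -23286 - (800 - 4*(-98)) = -23286 - (800 + 392) = -23286 - 1*1192 = -23286 - 1192 = -24478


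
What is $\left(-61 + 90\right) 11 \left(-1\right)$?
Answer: $-319$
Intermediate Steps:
$\left(-61 + 90\right) 11 \left(-1\right) = 29 \left(-11\right) = -319$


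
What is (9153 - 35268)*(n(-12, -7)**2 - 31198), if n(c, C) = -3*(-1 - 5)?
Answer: 806274510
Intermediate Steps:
n(c, C) = 18 (n(c, C) = -3*(-6) = 18)
(9153 - 35268)*(n(-12, -7)**2 - 31198) = (9153 - 35268)*(18**2 - 31198) = -26115*(324 - 31198) = -26115*(-30874) = 806274510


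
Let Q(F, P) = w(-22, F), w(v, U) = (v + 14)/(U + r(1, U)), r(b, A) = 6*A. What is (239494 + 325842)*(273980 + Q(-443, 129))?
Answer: 480316242847968/3101 ≈ 1.5489e+11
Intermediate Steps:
w(v, U) = (14 + v)/(7*U) (w(v, U) = (v + 14)/(U + 6*U) = (14 + v)/((7*U)) = (14 + v)*(1/(7*U)) = (14 + v)/(7*U))
Q(F, P) = -8/(7*F) (Q(F, P) = (14 - 22)/(7*F) = (⅐)*(-8)/F = -8/(7*F))
(239494 + 325842)*(273980 + Q(-443, 129)) = (239494 + 325842)*(273980 - 8/7/(-443)) = 565336*(273980 - 8/7*(-1/443)) = 565336*(273980 + 8/3101) = 565336*(849611988/3101) = 480316242847968/3101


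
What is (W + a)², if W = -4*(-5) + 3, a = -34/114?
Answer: 1674436/3249 ≈ 515.37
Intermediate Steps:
a = -17/57 (a = -34*1/114 = -17/57 ≈ -0.29825)
W = 23 (W = 20 + 3 = 23)
(W + a)² = (23 - 17/57)² = (1294/57)² = 1674436/3249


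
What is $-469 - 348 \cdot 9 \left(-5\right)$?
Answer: $15191$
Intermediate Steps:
$-469 - 348 \cdot 9 \left(-5\right) = -469 - -15660 = -469 + 15660 = 15191$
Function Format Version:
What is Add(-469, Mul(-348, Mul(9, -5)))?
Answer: 15191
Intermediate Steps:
Add(-469, Mul(-348, Mul(9, -5))) = Add(-469, Mul(-348, -45)) = Add(-469, 15660) = 15191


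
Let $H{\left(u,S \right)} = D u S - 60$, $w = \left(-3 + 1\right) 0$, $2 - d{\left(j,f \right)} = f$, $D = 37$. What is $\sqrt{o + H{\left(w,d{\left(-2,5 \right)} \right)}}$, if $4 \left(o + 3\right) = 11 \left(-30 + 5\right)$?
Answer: $\frac{i \sqrt{527}}{2} \approx 11.478 i$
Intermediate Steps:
$d{\left(j,f \right)} = 2 - f$
$w = 0$ ($w = \left(-2\right) 0 = 0$)
$o = - \frac{287}{4}$ ($o = -3 + \frac{11 \left(-30 + 5\right)}{4} = -3 + \frac{11 \left(-25\right)}{4} = -3 + \frac{1}{4} \left(-275\right) = -3 - \frac{275}{4} = - \frac{287}{4} \approx -71.75$)
$H{\left(u,S \right)} = -60 + 37 S u$ ($H{\left(u,S \right)} = 37 u S - 60 = 37 S u - 60 = -60 + 37 S u$)
$\sqrt{o + H{\left(w,d{\left(-2,5 \right)} \right)}} = \sqrt{- \frac{287}{4} - \left(60 - 37 \left(2 - 5\right) 0\right)} = \sqrt{- \frac{287}{4} - \left(60 + 111 \cdot 0\right)} = \sqrt{- \frac{287}{4} + \left(-60 + 0\right)} = \sqrt{- \frac{287}{4} - 60} = \sqrt{- \frac{527}{4}} = \frac{i \sqrt{527}}{2}$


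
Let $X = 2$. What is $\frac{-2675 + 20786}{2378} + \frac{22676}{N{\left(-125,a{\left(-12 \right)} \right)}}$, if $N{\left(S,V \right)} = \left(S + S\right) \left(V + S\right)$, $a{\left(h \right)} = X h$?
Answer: $\frac{364279139}{44290250} \approx 8.2248$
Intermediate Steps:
$a{\left(h \right)} = 2 h$
$N{\left(S,V \right)} = 2 S \left(S + V\right)$
$\frac{-2675 + 20786}{2378} + \frac{22676}{N{\left(-125,a{\left(-12 \right)} \right)}} = \frac{-2675 + 20786}{2378} + \frac{22676}{2 \left(-125\right) \left(-125 + 2 \left(-12\right)\right)} = 18111 \cdot \frac{1}{2378} + \frac{22676}{2 \left(-125\right) \left(-125 - 24\right)} = \frac{18111}{2378} + \frac{22676}{2 \left(-125\right) \left(-149\right)} = \frac{18111}{2378} + \frac{22676}{37250} = \frac{18111}{2378} + 22676 \cdot \frac{1}{37250} = \frac{18111}{2378} + \frac{11338}{18625} = \frac{364279139}{44290250}$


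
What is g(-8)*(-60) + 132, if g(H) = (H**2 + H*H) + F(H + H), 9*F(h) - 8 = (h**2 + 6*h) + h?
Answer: -25684/3 ≈ -8561.3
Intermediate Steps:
F(h) = 8/9 + h**2/9 + 7*h/9 (F(h) = 8/9 + ((h**2 + 6*h) + h)/9 = 8/9 + (h**2 + 7*h)/9 = 8/9 + (h**2/9 + 7*h/9) = 8/9 + h**2/9 + 7*h/9)
g(H) = 8/9 + 14*H/9 + 22*H**2/9 (g(H) = (H**2 + H*H) + (8/9 + (H + H)**2/9 + 7*(H + H)/9) = (H**2 + H**2) + (8/9 + (2*H)**2/9 + 7*(2*H)/9) = 2*H**2 + (8/9 + (4*H**2)/9 + 14*H/9) = 2*H**2 + (8/9 + 4*H**2/9 + 14*H/9) = 8/9 + 14*H/9 + 22*H**2/9)
g(-8)*(-60) + 132 = (8/9 + (14/9)*(-8) + (22/9)*(-8)**2)*(-60) + 132 = (8/9 - 112/9 + (22/9)*64)*(-60) + 132 = (8/9 - 112/9 + 1408/9)*(-60) + 132 = (1304/9)*(-60) + 132 = -26080/3 + 132 = -25684/3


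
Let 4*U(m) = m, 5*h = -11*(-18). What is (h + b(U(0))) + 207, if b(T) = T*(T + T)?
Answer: 1233/5 ≈ 246.60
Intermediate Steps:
h = 198/5 (h = (-11*(-18))/5 = (⅕)*198 = 198/5 ≈ 39.600)
U(m) = m/4
b(T) = 2*T² (b(T) = T*(2*T) = 2*T²)
(h + b(U(0))) + 207 = (198/5 + 2*((¼)*0)²) + 207 = (198/5 + 2*0²) + 207 = (198/5 + 2*0) + 207 = (198/5 + 0) + 207 = 198/5 + 207 = 1233/5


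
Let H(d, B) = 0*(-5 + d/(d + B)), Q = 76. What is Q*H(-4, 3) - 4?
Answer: -4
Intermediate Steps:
H(d, B) = 0 (H(d, B) = 0*(-5 + d/(B + d)) = 0)
Q*H(-4, 3) - 4 = 76*0 - 4 = 0 - 4 = -4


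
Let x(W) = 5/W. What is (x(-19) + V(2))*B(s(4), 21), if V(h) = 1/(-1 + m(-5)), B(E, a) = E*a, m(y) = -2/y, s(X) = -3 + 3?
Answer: 0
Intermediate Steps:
s(X) = 0
V(h) = -5/3 (V(h) = 1/(-1 - 2/(-5)) = 1/(-1 - 2*(-⅕)) = 1/(-1 + ⅖) = 1/(-⅗) = -5/3)
(x(-19) + V(2))*B(s(4), 21) = (5/(-19) - 5/3)*(0*21) = (5*(-1/19) - 5/3)*0 = (-5/19 - 5/3)*0 = -110/57*0 = 0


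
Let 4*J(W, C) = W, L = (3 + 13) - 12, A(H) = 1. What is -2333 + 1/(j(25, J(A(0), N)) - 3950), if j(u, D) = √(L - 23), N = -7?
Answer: -36400680777/15602519 - I*√19/15602519 ≈ -2333.0 - 2.7937e-7*I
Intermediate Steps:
L = 4 (L = 16 - 12 = 4)
J(W, C) = W/4
j(u, D) = I*√19 (j(u, D) = √(4 - 23) = √(-19) = I*√19)
-2333 + 1/(j(25, J(A(0), N)) - 3950) = -2333 + 1/(I*√19 - 3950) = -2333 + 1/(-3950 + I*√19)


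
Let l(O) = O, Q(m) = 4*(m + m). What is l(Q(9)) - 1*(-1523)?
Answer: 1595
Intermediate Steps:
Q(m) = 8*m (Q(m) = 4*(2*m) = 8*m)
l(Q(9)) - 1*(-1523) = 8*9 - 1*(-1523) = 72 + 1523 = 1595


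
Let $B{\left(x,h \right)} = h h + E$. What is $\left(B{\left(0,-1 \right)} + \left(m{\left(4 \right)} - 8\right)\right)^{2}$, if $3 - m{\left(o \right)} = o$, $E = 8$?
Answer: $0$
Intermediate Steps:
$m{\left(o \right)} = 3 - o$
$B{\left(x,h \right)} = 8 + h^{2}$ ($B{\left(x,h \right)} = h h + 8 = h^{2} + 8 = 8 + h^{2}$)
$\left(B{\left(0,-1 \right)} + \left(m{\left(4 \right)} - 8\right)\right)^{2} = \left(\left(8 + \left(-1\right)^{2}\right) + \left(\left(3 - 4\right) - 8\right)\right)^{2} = \left(\left(8 + 1\right) + \left(\left(3 - 4\right) - 8\right)\right)^{2} = \left(9 - 9\right)^{2} = 0^{2} = 0$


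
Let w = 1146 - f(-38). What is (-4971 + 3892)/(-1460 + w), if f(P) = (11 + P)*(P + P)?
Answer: 83/182 ≈ 0.45604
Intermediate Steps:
f(P) = 2*P*(11 + P) (f(P) = (11 + P)*(2*P) = 2*P*(11 + P))
w = -906 (w = 1146 - 2*(-38)*(11 - 38) = 1146 - 2*(-38)*(-27) = 1146 - 1*2052 = 1146 - 2052 = -906)
(-4971 + 3892)/(-1460 + w) = (-4971 + 3892)/(-1460 - 906) = -1079/(-2366) = -1079*(-1/2366) = 83/182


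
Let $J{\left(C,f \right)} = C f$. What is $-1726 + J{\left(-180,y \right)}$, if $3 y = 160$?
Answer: $-11326$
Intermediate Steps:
$y = \frac{160}{3}$ ($y = \frac{1}{3} \cdot 160 = \frac{160}{3} \approx 53.333$)
$-1726 + J{\left(-180,y \right)} = -1726 - 9600 = -11326$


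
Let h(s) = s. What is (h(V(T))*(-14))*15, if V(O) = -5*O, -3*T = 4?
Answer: -1400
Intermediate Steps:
T = -4/3 (T = -⅓*4 = -4/3 ≈ -1.3333)
(h(V(T))*(-14))*15 = (-5*(-4/3)*(-14))*15 = ((20/3)*(-14))*15 = -280/3*15 = -1400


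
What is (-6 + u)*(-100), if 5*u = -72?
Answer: 2040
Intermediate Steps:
u = -72/5 (u = (⅕)*(-72) = -72/5 ≈ -14.400)
(-6 + u)*(-100) = (-6 - 72/5)*(-100) = -102/5*(-100) = 2040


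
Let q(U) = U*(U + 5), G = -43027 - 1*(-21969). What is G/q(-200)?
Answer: -10529/19500 ≈ -0.53995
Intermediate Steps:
G = -21058 (G = -43027 + 21969 = -21058)
q(U) = U*(5 + U)
G/q(-200) = -21058*(-1/(200*(5 - 200))) = -21058/((-200*(-195))) = -21058/39000 = -21058*1/39000 = -10529/19500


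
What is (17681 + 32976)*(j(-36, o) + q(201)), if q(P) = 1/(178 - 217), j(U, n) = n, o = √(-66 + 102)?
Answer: 11803081/39 ≈ 3.0264e+5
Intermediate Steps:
o = 6 (o = √36 = 6)
q(P) = -1/39 (q(P) = 1/(-39) = -1/39)
(17681 + 32976)*(j(-36, o) + q(201)) = (17681 + 32976)*(6 - 1/39) = 50657*(233/39) = 11803081/39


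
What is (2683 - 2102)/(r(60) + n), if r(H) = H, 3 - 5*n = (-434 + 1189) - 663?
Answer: 2905/211 ≈ 13.768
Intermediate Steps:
n = -89/5 (n = ⅗ - ((-434 + 1189) - 663)/5 = ⅗ - (755 - 663)/5 = ⅗ - ⅕*92 = ⅗ - 92/5 = -89/5 ≈ -17.800)
(2683 - 2102)/(r(60) + n) = (2683 - 2102)/(60 - 89/5) = 581/(211/5) = 581*(5/211) = 2905/211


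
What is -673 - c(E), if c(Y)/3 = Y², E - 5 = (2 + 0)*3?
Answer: -1036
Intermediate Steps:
E = 11 (E = 5 + (2 + 0)*3 = 5 + 2*3 = 5 + 6 = 11)
c(Y) = 3*Y²
-673 - c(E) = -673 - 3*11² = -673 - 3*121 = -673 - 1*363 = -673 - 363 = -1036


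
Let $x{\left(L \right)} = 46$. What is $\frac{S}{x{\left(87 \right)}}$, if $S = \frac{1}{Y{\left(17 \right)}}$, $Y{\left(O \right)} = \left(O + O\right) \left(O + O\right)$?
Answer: $\frac{1}{53176} \approx 1.8805 \cdot 10^{-5}$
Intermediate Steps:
$Y{\left(O \right)} = 4 O^{2}$ ($Y{\left(O \right)} = 2 O 2 O = 4 O^{2}$)
$S = \frac{1}{1156}$ ($S = \frac{1}{4 \cdot 17^{2}} = \frac{1}{4 \cdot 289} = \frac{1}{1156} \approx 0.00086505$)
$\frac{S}{x{\left(87 \right)}} = \frac{1}{1156 \cdot 46} = \frac{1}{1156} \cdot \frac{1}{46} = \frac{1}{53176}$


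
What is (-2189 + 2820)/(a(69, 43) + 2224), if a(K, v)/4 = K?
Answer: 631/2500 ≈ 0.25240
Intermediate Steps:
a(K, v) = 4*K
(-2189 + 2820)/(a(69, 43) + 2224) = (-2189 + 2820)/(4*69 + 2224) = 631/(276 + 2224) = 631/2500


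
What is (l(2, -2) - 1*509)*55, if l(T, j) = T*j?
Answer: -28215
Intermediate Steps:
(l(2, -2) - 1*509)*55 = (2*(-2) - 1*509)*55 = (-4 - 509)*55 = -513*55 = -28215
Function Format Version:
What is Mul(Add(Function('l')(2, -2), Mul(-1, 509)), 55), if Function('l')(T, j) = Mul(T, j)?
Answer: -28215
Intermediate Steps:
Mul(Add(Function('l')(2, -2), Mul(-1, 509)), 55) = Mul(Add(Mul(2, -2), Mul(-1, 509)), 55) = Mul(Add(-4, -509), 55) = Mul(-513, 55) = -28215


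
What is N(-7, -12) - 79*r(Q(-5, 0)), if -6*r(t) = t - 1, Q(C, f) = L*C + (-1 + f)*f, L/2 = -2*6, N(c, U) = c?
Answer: 9359/6 ≈ 1559.8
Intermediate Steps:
L = -24 (L = 2*(-2*6) = 2*(-12) = -24)
Q(C, f) = -24*C + f*(-1 + f) (Q(C, f) = -24*C + (-1 + f)*f = -24*C + f*(-1 + f))
r(t) = ⅙ - t/6 (r(t) = -(t - 1)/6 = -(-1 + t)/6 = ⅙ - t/6)
N(-7, -12) - 79*r(Q(-5, 0)) = -7 - 79*(⅙ - (0² - 1*0 - 24*(-5))/6) = -7 - 79*(⅙ - (0 + 0 + 120)/6) = -7 - 79*(⅙ - ⅙*120) = -7 - 79*(⅙ - 20) = -7 - 79*(-119/6) = -7 + 9401/6 = 9359/6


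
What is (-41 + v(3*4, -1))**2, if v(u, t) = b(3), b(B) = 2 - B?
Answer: 1764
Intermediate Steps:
v(u, t) = -1 (v(u, t) = 2 - 1*3 = 2 - 3 = -1)
(-41 + v(3*4, -1))**2 = (-41 - 1)**2 = (-42)**2 = 1764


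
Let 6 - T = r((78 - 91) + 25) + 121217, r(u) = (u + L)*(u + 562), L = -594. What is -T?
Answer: -212857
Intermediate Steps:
r(u) = (-594 + u)*(562 + u) (r(u) = (u - 594)*(u + 562) = (-594 + u)*(562 + u))
T = 212857 (T = 6 - ((-333828 + ((78 - 91) + 25)² - 32*((78 - 91) + 25)) + 121217) = 6 - ((-333828 + (-13 + 25)² - 32*(-13 + 25)) + 121217) = 6 - ((-333828 + 12² - 32*12) + 121217) = 6 - ((-333828 + 144 - 384) + 121217) = 6 - (-334068 + 121217) = 6 - 1*(-212851) = 6 + 212851 = 212857)
-T = -1*212857 = -212857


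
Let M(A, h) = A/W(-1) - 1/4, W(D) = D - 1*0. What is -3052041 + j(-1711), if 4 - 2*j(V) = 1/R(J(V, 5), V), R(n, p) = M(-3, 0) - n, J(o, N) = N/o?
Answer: -57503470221/18841 ≈ -3.0520e+6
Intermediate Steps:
W(D) = D (W(D) = D + 0 = D)
M(A, h) = -¼ - A (M(A, h) = A/(-1) - 1/4 = A*(-1) - 1*¼ = -A - ¼ = -¼ - A)
R(n, p) = 11/4 - n (R(n, p) = (-¼ - 1*(-3)) - n = (-¼ + 3) - n = 11/4 - n)
j(V) = 2 - 1/(2*(11/4 - 5/V))
-3052041 + j(-1711) = -3052041 + 20*(-2 - 1711)/(-20 + 11*(-1711)) = -3052041 + 20*(-1713)/(-20 - 18821) = -3052041 + 20*(-1713)/(-18841) = -3052041 + 20*(-1/18841)*(-1713) = -3052041 + 34260/18841 = -57503470221/18841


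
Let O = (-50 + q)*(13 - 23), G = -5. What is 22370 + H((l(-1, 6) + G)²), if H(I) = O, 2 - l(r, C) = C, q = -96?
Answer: 23830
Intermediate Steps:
l(r, C) = 2 - C
O = 1460 (O = (-50 - 96)*(13 - 23) = -146*(-10) = 1460)
H(I) = 1460
22370 + H((l(-1, 6) + G)²) = 22370 + 1460 = 23830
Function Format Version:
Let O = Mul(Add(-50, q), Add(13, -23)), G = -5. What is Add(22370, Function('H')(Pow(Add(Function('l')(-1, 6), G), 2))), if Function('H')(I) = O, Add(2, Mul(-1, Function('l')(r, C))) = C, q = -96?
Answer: 23830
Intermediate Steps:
Function('l')(r, C) = Add(2, Mul(-1, C))
O = 1460 (O = Mul(Add(-50, -96), Add(13, -23)) = Mul(-146, -10) = 1460)
Function('H')(I) = 1460
Add(22370, Function('H')(Pow(Add(Function('l')(-1, 6), G), 2))) = Add(22370, 1460) = 23830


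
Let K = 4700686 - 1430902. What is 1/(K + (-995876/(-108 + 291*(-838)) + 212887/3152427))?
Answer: 128180834247/419124172821422797 ≈ 3.0583e-7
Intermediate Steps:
K = 3269784
1/(K + (-995876/(-108 + 291*(-838)) + 212887/3152427)) = 1/(3269784 + (-995876/(-108 + 291*(-838)) + 212887/3152427)) = 1/(3269784 + (-995876/(-108 - 243858) + 212887*(1/3152427))) = 1/(3269784 + (-995876/(-243966) + 212887/3152427)) = 1/(3269784 + (-995876*(-1/243966) + 212887/3152427)) = 1/(3269784 + (497938/121983 + 212887/3152427)) = 1/(3269784 + 531893930149/128180834247) = 1/(419124172821422797/128180834247) = 128180834247/419124172821422797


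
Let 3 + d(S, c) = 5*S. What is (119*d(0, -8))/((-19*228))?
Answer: 119/1444 ≈ 0.082410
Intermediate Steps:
d(S, c) = -3 + 5*S
(119*d(0, -8))/((-19*228)) = (119*(-3 + 5*0))/((-19*228)) = (119*(-3 + 0))/(-4332) = (119*(-3))*(-1/4332) = -357*(-1/4332) = 119/1444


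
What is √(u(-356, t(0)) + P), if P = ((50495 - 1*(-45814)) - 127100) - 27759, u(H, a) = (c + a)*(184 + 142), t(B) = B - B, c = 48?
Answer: I*√42902 ≈ 207.13*I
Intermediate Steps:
t(B) = 0
u(H, a) = 15648 + 326*a (u(H, a) = (48 + a)*(184 + 142) = (48 + a)*326 = 15648 + 326*a)
P = -58550 (P = ((50495 + 45814) - 127100) - 27759 = (96309 - 127100) - 27759 = -30791 - 27759 = -58550)
√(u(-356, t(0)) + P) = √((15648 + 326*0) - 58550) = √((15648 + 0) - 58550) = √(15648 - 58550) = √(-42902) = I*√42902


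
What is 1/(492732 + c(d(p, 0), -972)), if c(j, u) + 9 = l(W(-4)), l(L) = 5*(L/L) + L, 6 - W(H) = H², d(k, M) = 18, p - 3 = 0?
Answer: 1/492718 ≈ 2.0296e-6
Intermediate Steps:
p = 3 (p = 3 + 0 = 3)
W(H) = 6 - H²
l(L) = 5 + L (l(L) = 5*1 + L = 5 + L)
c(j, u) = -14 (c(j, u) = -9 + (5 + (6 - 1*(-4)²)) = -9 + (5 + (6 - 1*16)) = -9 + (5 + (6 - 16)) = -9 + (5 - 10) = -9 - 5 = -14)
1/(492732 + c(d(p, 0), -972)) = 1/(492732 - 14) = 1/492718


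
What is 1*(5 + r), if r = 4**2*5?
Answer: 85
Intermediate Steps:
r = 80 (r = 16*5 = 80)
1*(5 + r) = 1*(5 + 80) = 1*85 = 85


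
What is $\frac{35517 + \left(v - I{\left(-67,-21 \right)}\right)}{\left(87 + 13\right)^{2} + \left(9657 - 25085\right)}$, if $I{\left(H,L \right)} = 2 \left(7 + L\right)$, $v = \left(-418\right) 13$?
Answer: $- \frac{30111}{5428} \approx -5.5473$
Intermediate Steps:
$v = -5434$
$I{\left(H,L \right)} = 14 + 2 L$
$\frac{35517 + \left(v - I{\left(-67,-21 \right)}\right)}{\left(87 + 13\right)^{2} + \left(9657 - 25085\right)} = \frac{35517 - \left(5448 - 42\right)}{\left(87 + 13\right)^{2} + \left(9657 - 25085\right)} = \frac{35517 - 5406}{100^{2} + \left(9657 - 25085\right)} = \frac{35517 - 5406}{10000 - 15428} = \frac{35517 + \left(-5434 + 28\right)}{-5428} = \left(35517 - 5406\right) \left(- \frac{1}{5428}\right) = 30111 \left(- \frac{1}{5428}\right) = - \frac{30111}{5428}$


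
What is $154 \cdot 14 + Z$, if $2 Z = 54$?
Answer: $2183$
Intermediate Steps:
$Z = 27$ ($Z = \frac{1}{2} \cdot 54 = 27$)
$154 \cdot 14 + Z = 154 \cdot 14 + 27 = 2156 + 27 = 2183$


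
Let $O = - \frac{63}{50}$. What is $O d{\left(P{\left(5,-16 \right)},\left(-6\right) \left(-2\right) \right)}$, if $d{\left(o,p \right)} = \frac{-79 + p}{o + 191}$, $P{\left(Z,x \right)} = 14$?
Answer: $\frac{4221}{10250} \approx 0.4118$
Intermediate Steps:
$O = - \frac{63}{50}$ ($O = \left(-63\right) \frac{1}{50} = - \frac{63}{50} \approx -1.26$)
$d{\left(o,p \right)} = \frac{-79 + p}{191 + o}$
$O d{\left(P{\left(5,-16 \right)},\left(-6\right) \left(-2\right) \right)} = - \frac{63 \frac{-79 - -12}{191 + 14}}{50} = - \frac{63 \frac{-79 + 12}{205}}{50} = - \frac{63 \cdot \frac{1}{205} \left(-67\right)}{50} = \left(- \frac{63}{50}\right) \left(- \frac{67}{205}\right) = \frac{4221}{10250}$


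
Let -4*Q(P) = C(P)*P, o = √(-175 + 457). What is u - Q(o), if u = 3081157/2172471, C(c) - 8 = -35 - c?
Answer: -300156097/4344942 - 27*√282/4 ≈ -182.43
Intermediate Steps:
C(c) = -27 - c (C(c) = 8 + (-35 - c) = -27 - c)
o = √282 ≈ 16.793
Q(P) = -P*(-27 - P)/4 (Q(P) = -(-27 - P)*P/4 = -P*(-27 - P)/4)
u = 3081157/2172471 (u = 3081157*(1/2172471) = 3081157/2172471 ≈ 1.4183)
u - Q(o) = 3081157/2172471 - √282*(27 + √282)/4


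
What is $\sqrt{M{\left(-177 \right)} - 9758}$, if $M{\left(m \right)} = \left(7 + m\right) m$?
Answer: $2 \sqrt{5083} \approx 142.59$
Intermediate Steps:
$M{\left(m \right)} = m \left(7 + m\right)$
$\sqrt{M{\left(-177 \right)} - 9758} = \sqrt{- 177 \left(7 - 177\right) - 9758} = \sqrt{\left(-177\right) \left(-170\right) - 9758} = \sqrt{30090 - 9758} = \sqrt{20332} = 2 \sqrt{5083}$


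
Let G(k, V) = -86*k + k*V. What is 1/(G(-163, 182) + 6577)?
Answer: -1/9071 ≈ -0.00011024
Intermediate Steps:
G(k, V) = -86*k + V*k
1/(G(-163, 182) + 6577) = 1/(-163*(-86 + 182) + 6577) = 1/(-163*96 + 6577) = 1/(-15648 + 6577) = 1/(-9071) = -1/9071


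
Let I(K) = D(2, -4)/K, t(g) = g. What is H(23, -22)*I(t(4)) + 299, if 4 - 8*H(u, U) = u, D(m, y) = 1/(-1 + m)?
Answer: 9549/32 ≈ 298.41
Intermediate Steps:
H(u, U) = ½ - u/8
I(K) = 1/K (I(K) = 1/((-1 + 2)*K) = 1/(1*K) = 1/K)
H(23, -22)*I(t(4)) + 299 = (½ - ⅛*23)/4 + 299 = (½ - 23/8)*(¼) + 299 = -19/8*¼ + 299 = -19/32 + 299 = 9549/32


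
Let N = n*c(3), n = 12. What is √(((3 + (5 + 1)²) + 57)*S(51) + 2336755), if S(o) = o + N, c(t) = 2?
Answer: √2343955 ≈ 1531.0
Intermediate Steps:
N = 24 (N = 12*2 = 24)
S(o) = 24 + o (S(o) = o + 24 = 24 + o)
√(((3 + (5 + 1)²) + 57)*S(51) + 2336755) = √(((3 + (5 + 1)²) + 57)*(24 + 51) + 2336755) = √(((3 + 6²) + 57)*75 + 2336755) = √(((3 + 36) + 57)*75 + 2336755) = √((39 + 57)*75 + 2336755) = √(96*75 + 2336755) = √(7200 + 2336755) = √2343955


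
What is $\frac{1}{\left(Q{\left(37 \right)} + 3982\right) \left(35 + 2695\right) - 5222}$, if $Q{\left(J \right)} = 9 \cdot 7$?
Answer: $\frac{1}{11037628} \approx 9.0599 \cdot 10^{-8}$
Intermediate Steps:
$Q{\left(J \right)} = 63$
$\frac{1}{\left(Q{\left(37 \right)} + 3982\right) \left(35 + 2695\right) - 5222} = \frac{1}{\left(63 + 3982\right) \left(35 + 2695\right) - 5222} = \frac{1}{4045 \cdot 2730 - 5222} = \frac{1}{11042850 - 5222} = \frac{1}{11037628}$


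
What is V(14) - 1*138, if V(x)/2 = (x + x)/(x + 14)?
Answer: -136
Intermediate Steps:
V(x) = 4*x/(14 + x) (V(x) = 2*((x + x)/(x + 14)) = 2*((2*x)/(14 + x)) = 2*(2*x/(14 + x)) = 4*x/(14 + x))
V(14) - 1*138 = 4*14/(14 + 14) - 1*138 = 4*14/28 - 138 = 4*14*(1/28) - 138 = 2 - 138 = -136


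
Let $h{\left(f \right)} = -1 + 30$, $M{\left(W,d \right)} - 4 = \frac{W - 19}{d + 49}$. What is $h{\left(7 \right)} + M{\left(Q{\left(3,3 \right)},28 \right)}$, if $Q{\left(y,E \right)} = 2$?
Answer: $\frac{2524}{77} \approx 32.779$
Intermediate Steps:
$M{\left(W,d \right)} = 4 + \frac{-19 + W}{49 + d}$ ($M{\left(W,d \right)} = 4 + \frac{W - 19}{d + 49} = 4 + \frac{-19 + W}{49 + d}$)
$h{\left(f \right)} = 29$
$h{\left(7 \right)} + M{\left(Q{\left(3,3 \right)},28 \right)} = 29 + \frac{177 + 2 + 4 \cdot 28}{49 + 28} = 29 + \frac{177 + 2 + 112}{77} = 29 + \frac{1}{77} \cdot 291 = 29 + \frac{291}{77} = \frac{2524}{77}$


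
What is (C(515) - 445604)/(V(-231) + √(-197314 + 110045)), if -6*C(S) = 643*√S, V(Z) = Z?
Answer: (445604 + 643*√515/6)/(231 - 7*I*√1781) ≈ 735.95 + 941.16*I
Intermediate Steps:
C(S) = -643*√S/6
(C(515) - 445604)/(V(-231) + √(-197314 + 110045)) = (-643*√515/6 - 445604)/(-231 + √(-197314 + 110045)) = (-445604 - 643*√515/6)/(-231 + √(-87269)) = (-445604 - 643*√515/6)/(-231 + 7*I*√1781)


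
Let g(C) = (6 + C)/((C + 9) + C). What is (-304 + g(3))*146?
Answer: -221482/5 ≈ -44296.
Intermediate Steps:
g(C) = (6 + C)/(9 + 2*C) (g(C) = (6 + C)/((9 + C) + C) = (6 + C)/(9 + 2*C))
(-304 + g(3))*146 = (-304 + (6 + 3)/(9 + 2*3))*146 = (-304 + 9/(9 + 6))*146 = (-304 + 9/15)*146 = (-304 + (1/15)*9)*146 = (-304 + ⅗)*146 = -1517/5*146 = -221482/5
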